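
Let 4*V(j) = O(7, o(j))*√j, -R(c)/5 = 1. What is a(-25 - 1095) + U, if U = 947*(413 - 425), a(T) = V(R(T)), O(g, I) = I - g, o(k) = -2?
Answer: -11364 - 9*I*√5/4 ≈ -11364.0 - 5.0312*I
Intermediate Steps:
R(c) = -5 (R(c) = -5*1 = -5)
V(j) = -9*√j/4 (V(j) = ((-2 - 1*7)*√j)/4 = ((-2 - 7)*√j)/4 = (-9*√j)/4 = -9*√j/4)
a(T) = -9*I*√5/4
U = -11364 (U = 947*(-12) = -11364)
a(-25 - 1095) + U = -9*I*√5/4 - 11364 = -11364 - 9*I*√5/4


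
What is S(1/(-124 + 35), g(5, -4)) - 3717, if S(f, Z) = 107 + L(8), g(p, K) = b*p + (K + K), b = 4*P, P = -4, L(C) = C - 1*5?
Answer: -3607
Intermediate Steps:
L(C) = -5 + C (L(C) = C - 5 = -5 + C)
b = -16 (b = 4*(-4) = -16)
g(p, K) = -16*p + 2*K (g(p, K) = -16*p + (K + K) = -16*p + 2*K)
S(f, Z) = 110 (S(f, Z) = 107 + (-5 + 8) = 107 + 3 = 110)
S(1/(-124 + 35), g(5, -4)) - 3717 = 110 - 3717 = -3607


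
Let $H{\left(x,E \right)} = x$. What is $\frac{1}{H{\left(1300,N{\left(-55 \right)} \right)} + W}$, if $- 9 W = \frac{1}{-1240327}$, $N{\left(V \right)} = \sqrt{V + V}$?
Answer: $\frac{11162943}{14511825901} \approx 0.00076923$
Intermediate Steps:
$N{\left(V \right)} = \sqrt{2} \sqrt{V}$ ($N{\left(V \right)} = \sqrt{2 V} = \sqrt{2} \sqrt{V}$)
$W = \frac{1}{11162943}$ ($W = - \frac{1}{9 \left(-1240327\right)} = \left(- \frac{1}{9}\right) \left(- \frac{1}{1240327}\right) = \frac{1}{11162943} \approx 8.9582 \cdot 10^{-8}$)
$\frac{1}{H{\left(1300,N{\left(-55 \right)} \right)} + W} = \frac{1}{1300 + \frac{1}{11162943}} = \frac{1}{\frac{14511825901}{11162943}} = \frac{11162943}{14511825901}$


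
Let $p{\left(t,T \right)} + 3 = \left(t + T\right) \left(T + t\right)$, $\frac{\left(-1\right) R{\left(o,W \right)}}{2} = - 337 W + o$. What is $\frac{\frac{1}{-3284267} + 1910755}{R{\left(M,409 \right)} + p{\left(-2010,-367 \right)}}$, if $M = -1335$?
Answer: $\frac{3137714795792}{9735326053677} \approx 0.3223$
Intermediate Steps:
$R{\left(o,W \right)} = - 2 o + 674 W$ ($R{\left(o,W \right)} = - 2 \left(- 337 W + o\right) = - 2 \left(o - 337 W\right) = - 2 o + 674 W$)
$p{\left(t,T \right)} = -3 + \left(T + t\right)^{2}$ ($p{\left(t,T \right)} = -3 + \left(t + T\right) \left(T + t\right) = -3 + \left(T + t\right) \left(T + t\right) = -3 + \left(T + t\right)^{2}$)
$\frac{\frac{1}{-3284267} + 1910755}{R{\left(M,409 \right)} + p{\left(-2010,-367 \right)}} = \frac{\frac{1}{-3284267} + 1910755}{\left(\left(-2\right) \left(-1335\right) + 674 \cdot 409\right) - \left(3 - \left(-367 - 2010\right)^{2}\right)} = \frac{- \frac{1}{3284267} + 1910755}{\left(2670 + 275666\right) - \left(3 - \left(-2377\right)^{2}\right)} = \frac{6275429591584}{3284267 \left(278336 + \left(-3 + 5650129\right)\right)} = \frac{6275429591584}{3284267 \left(278336 + 5650126\right)} = \frac{6275429591584}{3284267 \cdot 5928462} = \frac{6275429591584}{3284267} \cdot \frac{1}{5928462} = \frac{3137714795792}{9735326053677}$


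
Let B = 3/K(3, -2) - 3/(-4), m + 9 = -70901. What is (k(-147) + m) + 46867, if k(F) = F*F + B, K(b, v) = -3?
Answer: -9737/4 ≈ -2434.3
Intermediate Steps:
m = -70910 (m = -9 - 70901 = -70910)
B = -¼ (B = 3/(-3) - 3/(-4) = 3*(-⅓) - 3*(-¼) = -1 + ¾ = -¼ ≈ -0.25000)
k(F) = -¼ + F² (k(F) = F*F - ¼ = F² - ¼ = -¼ + F²)
(k(-147) + m) + 46867 = ((-¼ + (-147)²) - 70910) + 46867 = ((-¼ + 21609) - 70910) + 46867 = (86435/4 - 70910) + 46867 = -197205/4 + 46867 = -9737/4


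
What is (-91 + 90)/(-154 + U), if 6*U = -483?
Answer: 2/469 ≈ 0.0042644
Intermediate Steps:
U = -161/2 (U = (⅙)*(-483) = -161/2 ≈ -80.500)
(-91 + 90)/(-154 + U) = (-91 + 90)/(-154 - 161/2) = -1/(-469/2) = -1*(-2/469) = 2/469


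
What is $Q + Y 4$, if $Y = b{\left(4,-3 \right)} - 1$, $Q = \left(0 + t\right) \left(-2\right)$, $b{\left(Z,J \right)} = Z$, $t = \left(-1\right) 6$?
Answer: $24$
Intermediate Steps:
$t = -6$
$Q = 12$ ($Q = \left(0 - 6\right) \left(-2\right) = \left(-6\right) \left(-2\right) = 12$)
$Y = 3$ ($Y = 4 - 1 = 3$)
$Q + Y 4 = 12 + 3 \cdot 4 = 12 + 12 = 24$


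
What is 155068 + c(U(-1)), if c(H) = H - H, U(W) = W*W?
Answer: 155068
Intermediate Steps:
U(W) = W²
c(H) = 0
155068 + c(U(-1)) = 155068 + 0 = 155068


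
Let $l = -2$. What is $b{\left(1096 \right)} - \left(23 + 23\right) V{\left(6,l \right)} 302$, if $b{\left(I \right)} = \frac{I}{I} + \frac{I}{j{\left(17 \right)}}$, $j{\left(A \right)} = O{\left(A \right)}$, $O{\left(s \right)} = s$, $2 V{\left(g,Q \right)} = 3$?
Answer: $- \frac{353133}{17} \approx -20773.0$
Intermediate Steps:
$V{\left(g,Q \right)} = \frac{3}{2}$ ($V{\left(g,Q \right)} = \frac{1}{2} \cdot 3 = \frac{3}{2}$)
$j{\left(A \right)} = A$
$b{\left(I \right)} = 1 + \frac{I}{17}$ ($b{\left(I \right)} = \frac{I}{I} + \frac{I}{17} = 1 + I \frac{1}{17} = 1 + \frac{I}{17}$)
$b{\left(1096 \right)} - \left(23 + 23\right) V{\left(6,l \right)} 302 = \left(1 + \frac{1}{17} \cdot 1096\right) - \left(23 + 23\right) \frac{3}{2} \cdot 302 = \left(1 + \frac{1096}{17}\right) - 46 \cdot \frac{3}{2} \cdot 302 = \frac{1113}{17} - 69 \cdot 302 = \frac{1113}{17} - 20838 = - \frac{353133}{17}$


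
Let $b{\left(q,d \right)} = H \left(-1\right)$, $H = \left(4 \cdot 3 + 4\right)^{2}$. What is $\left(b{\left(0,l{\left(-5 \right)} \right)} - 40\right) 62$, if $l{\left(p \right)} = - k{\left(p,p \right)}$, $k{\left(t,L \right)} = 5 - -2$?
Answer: $-18352$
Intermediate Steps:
$H = 256$ ($H = \left(12 + 4\right)^{2} = 16^{2} = 256$)
$k{\left(t,L \right)} = 7$ ($k{\left(t,L \right)} = 5 + 2 = 7$)
$l{\left(p \right)} = -7$ ($l{\left(p \right)} = \left(-1\right) 7 = -7$)
$b{\left(q,d \right)} = -256$ ($b{\left(q,d \right)} = 256 \left(-1\right) = -256$)
$\left(b{\left(0,l{\left(-5 \right)} \right)} - 40\right) 62 = \left(-256 - 40\right) 62 = \left(-296\right) 62 = -18352$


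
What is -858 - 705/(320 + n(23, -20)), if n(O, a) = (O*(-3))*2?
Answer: -156861/182 ≈ -861.87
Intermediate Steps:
n(O, a) = -6*O (n(O, a) = -3*O*2 = -6*O)
-858 - 705/(320 + n(23, -20)) = -858 - 705/(320 - 6*23) = -858 - 705/(320 - 138) = -858 - 705/182 = -156861/182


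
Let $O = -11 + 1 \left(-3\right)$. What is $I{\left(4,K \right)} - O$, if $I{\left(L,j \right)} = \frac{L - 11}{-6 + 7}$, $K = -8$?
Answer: $7$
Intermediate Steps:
$I{\left(L,j \right)} = -11 + L$ ($I{\left(L,j \right)} = \frac{-11 + L}{1} = \left(-11 + L\right) 1 = -11 + L$)
$O = -14$ ($O = -11 - 3 = -14$)
$I{\left(4,K \right)} - O = \left(-11 + 4\right) - -14 = -7 + 14 = 7$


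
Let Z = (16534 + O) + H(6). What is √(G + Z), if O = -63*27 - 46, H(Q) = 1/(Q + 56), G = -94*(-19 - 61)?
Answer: √85748170/62 ≈ 149.36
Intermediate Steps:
G = 7520 (G = -94*(-80) = 7520)
H(Q) = 1/(56 + Q)
O = -1747 (O = -1701 - 46 = -1747)
Z = 916795/62 (Z = (16534 - 1747) + 1/(56 + 6) = 14787 + 1/62 = 916795/62 ≈ 14787.)
√(G + Z) = √(7520 + 916795/62) = √(1383035/62) = √85748170/62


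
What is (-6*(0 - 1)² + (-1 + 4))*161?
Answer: -483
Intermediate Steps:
(-6*(0 - 1)² + (-1 + 4))*161 = (-6*(-1)² + 3)*161 = (-6*1 + 3)*161 = (-6 + 3)*161 = -3*161 = -483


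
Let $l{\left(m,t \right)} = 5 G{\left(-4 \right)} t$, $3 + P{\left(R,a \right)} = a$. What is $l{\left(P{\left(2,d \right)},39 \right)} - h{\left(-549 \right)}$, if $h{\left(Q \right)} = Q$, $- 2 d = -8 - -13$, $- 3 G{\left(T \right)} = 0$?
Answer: $549$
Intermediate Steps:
$G{\left(T \right)} = 0$ ($G{\left(T \right)} = \left(- \frac{1}{3}\right) 0 = 0$)
$d = - \frac{5}{2}$ ($d = - \frac{-8 - -13}{2} = - \frac{-8 + 13}{2} = \left(- \frac{1}{2}\right) 5 = - \frac{5}{2} \approx -2.5$)
$P{\left(R,a \right)} = -3 + a$
$l{\left(m,t \right)} = 0$ ($l{\left(m,t \right)} = 5 \cdot 0 t = 0 t = 0$)
$l{\left(P{\left(2,d \right)},39 \right)} - h{\left(-549 \right)} = 0 - -549 = 0 + 549 = 549$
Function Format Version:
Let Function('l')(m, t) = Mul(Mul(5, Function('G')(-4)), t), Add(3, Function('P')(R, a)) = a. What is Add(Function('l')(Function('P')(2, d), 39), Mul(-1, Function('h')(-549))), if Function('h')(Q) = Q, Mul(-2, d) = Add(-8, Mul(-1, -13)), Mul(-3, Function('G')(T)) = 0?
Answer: 549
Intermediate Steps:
Function('G')(T) = 0 (Function('G')(T) = Mul(Rational(-1, 3), 0) = 0)
d = Rational(-5, 2) (d = Mul(Rational(-1, 2), Add(-8, Mul(-1, -13))) = Mul(Rational(-1, 2), Add(-8, 13)) = Mul(Rational(-1, 2), 5) = Rational(-5, 2) ≈ -2.5000)
Function('P')(R, a) = Add(-3, a)
Function('l')(m, t) = 0 (Function('l')(m, t) = Mul(Mul(5, 0), t) = Mul(0, t) = 0)
Add(Function('l')(Function('P')(2, d), 39), Mul(-1, Function('h')(-549))) = Add(0, Mul(-1, -549)) = Add(0, 549) = 549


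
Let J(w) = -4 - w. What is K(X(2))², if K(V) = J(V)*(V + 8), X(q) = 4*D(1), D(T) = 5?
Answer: 451584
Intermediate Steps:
X(q) = 20 (X(q) = 4*5 = 20)
K(V) = (-4 - V)*(8 + V) (K(V) = (-4 - V)*(V + 8) = (-4 - V)*(8 + V))
K(X(2))² = (-(4 + 20)*(8 + 20))² = (-1*24*28)² = (-672)² = 451584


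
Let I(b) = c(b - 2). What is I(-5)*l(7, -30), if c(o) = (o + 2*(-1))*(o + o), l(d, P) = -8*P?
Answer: 30240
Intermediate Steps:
c(o) = 2*o*(-2 + o) (c(o) = (o - 2)*(2*o) = (-2 + o)*(2*o) = 2*o*(-2 + o))
I(b) = 2*(-4 + b)*(-2 + b) (I(b) = 2*(b - 2)*(-2 + (b - 2)) = 2*(-2 + b)*(-2 + (-2 + b)) = 2*(-2 + b)*(-4 + b) = 2*(-4 + b)*(-2 + b))
I(-5)*l(7, -30) = (2*(-4 - 5)*(-2 - 5))*(-8*(-30)) = (2*(-9)*(-7))*240 = 126*240 = 30240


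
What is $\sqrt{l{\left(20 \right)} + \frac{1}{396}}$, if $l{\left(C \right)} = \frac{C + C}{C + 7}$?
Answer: $\frac{\sqrt{58179}}{198} \approx 1.2182$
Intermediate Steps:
$l{\left(C \right)} = \frac{2 C}{7 + C}$
$\sqrt{l{\left(20 \right)} + \frac{1}{396}} = \sqrt{2 \cdot 20 \frac{1}{7 + 20} + \frac{1}{396}} = \sqrt{2 \cdot 20 \cdot \frac{1}{27} + \frac{1}{396}} = \sqrt{\frac{40}{27} + \frac{1}{396}} = \sqrt{\frac{1763}{1188}} = \frac{\sqrt{58179}}{198}$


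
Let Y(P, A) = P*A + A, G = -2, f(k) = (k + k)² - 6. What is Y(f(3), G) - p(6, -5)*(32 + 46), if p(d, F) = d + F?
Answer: -140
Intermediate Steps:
p(d, F) = F + d
f(k) = -6 + 4*k² (f(k) = (2*k)² - 6 = 4*k² - 6 = -6 + 4*k²)
Y(P, A) = A + A*P (Y(P, A) = A*P + A = A + A*P)
Y(f(3), G) - p(6, -5)*(32 + 46) = -2*(1 + (-6 + 4*3²)) - (-5 + 6)*(32 + 46) = -2*(1 + (-6 + 4*9)) - 78 = -2*(1 + (-6 + 36)) - 1*78 = -2*(1 + 30) - 78 = -2*31 - 78 = -62 - 78 = -140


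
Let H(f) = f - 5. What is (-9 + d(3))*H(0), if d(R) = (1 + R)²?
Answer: -35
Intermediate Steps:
H(f) = -5 + f
(-9 + d(3))*H(0) = (-9 + (1 + 3)²)*(-5 + 0) = (-9 + 4²)*(-5) = (-9 + 16)*(-5) = 7*(-5) = -35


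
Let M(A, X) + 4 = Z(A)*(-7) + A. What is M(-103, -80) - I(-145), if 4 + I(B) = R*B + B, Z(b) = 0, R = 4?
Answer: 622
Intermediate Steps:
M(A, X) = -4 + A (M(A, X) = -4 + (0*(-7) + A) = -4 + (0 + A) = -4 + A)
I(B) = -4 + 5*B (I(B) = -4 + (4*B + B) = -4 + 5*B)
M(-103, -80) - I(-145) = (-4 - 103) - (-4 + 5*(-145)) = -107 - (-4 - 725) = -107 - 1*(-729) = -107 + 729 = 622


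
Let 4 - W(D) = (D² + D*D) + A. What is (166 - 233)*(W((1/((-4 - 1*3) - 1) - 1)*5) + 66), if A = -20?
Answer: -57285/32 ≈ -1790.2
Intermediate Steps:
W(D) = 24 - 2*D² (W(D) = 4 - ((D² + D*D) - 20) = 4 - ((D² + D²) - 20) = 4 - (2*D² - 20) = 4 - (-20 + 2*D²) = 4 + (20 - 2*D²) = 24 - 2*D²)
(166 - 233)*(W((1/((-4 - 1*3) - 1) - 1)*5) + 66) = (166 - 233)*((24 - 2*25*(1/((-4 - 1*3) - 1) - 1)²) + 66) = -67*((24 - 2*25*(1/((-4 - 3) - 1) - 1)²) + 66) = -67*((24 - 2*25*(1/(-7 - 1) - 1)²) + 66) = -67*((24 - 2*25*(1/(-8) - 1)²) + 66) = -67*((24 - 2*25*(-⅛ - 1)²) + 66) = -67*((24 - 2*(-9/8*5)²) + 66) = -67*((24 - 2*(-45/8)²) + 66) = -67*((24 - 2*2025/64) + 66) = -67*((24 - 2025/32) + 66) = -67*(-1257/32 + 66) = -67*855/32 = -57285/32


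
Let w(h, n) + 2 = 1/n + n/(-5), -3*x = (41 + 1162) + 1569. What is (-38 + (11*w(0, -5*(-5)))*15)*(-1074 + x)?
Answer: 11852136/5 ≈ 2.3704e+6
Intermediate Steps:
x = -924 (x = -((41 + 1162) + 1569)/3 = -(1203 + 1569)/3 = -⅓*2772 = -924)
w(h, n) = -2 + 1/n - n/5 (w(h, n) = -2 + (1/n + n/(-5)) = -2 + (1/n + n*(-⅕)) = -2 + (1/n - n/5) = -2 + 1/n - n/5)
(-38 + (11*w(0, -5*(-5)))*15)*(-1074 + x) = (-38 + (11*(-2 + 1/(-5*(-5)) - (-1)*(-5)))*15)*(-1074 - 924) = (-38 + (11*(-2 + 1/25 - ⅕*25))*15)*(-1998) = (-38 + (11*(-2 + 1/25 - 5))*15)*(-1998) = (-38 + (11*(-174/25))*15)*(-1998) = (-38 - 1914/25*15)*(-1998) = (-38 - 5742/5)*(-1998) = -5932/5*(-1998) = 11852136/5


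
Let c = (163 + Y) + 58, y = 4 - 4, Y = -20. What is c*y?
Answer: 0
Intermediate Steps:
y = 0
c = 201 (c = (163 - 20) + 58 = 143 + 58 = 201)
c*y = 201*0 = 0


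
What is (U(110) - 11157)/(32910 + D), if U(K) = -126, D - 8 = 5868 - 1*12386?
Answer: -3761/8800 ≈ -0.42739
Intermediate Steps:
D = -6510 (D = 8 + (5868 - 1*12386) = 8 + (5868 - 12386) = 8 - 6518 = -6510)
(U(110) - 11157)/(32910 + D) = (-126 - 11157)/(32910 - 6510) = -11283/26400 = -11283*1/26400 = -3761/8800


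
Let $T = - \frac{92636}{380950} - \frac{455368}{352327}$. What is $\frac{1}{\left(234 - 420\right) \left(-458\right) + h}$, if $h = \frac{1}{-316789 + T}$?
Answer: $\frac{21259649801923211}{1811067047259125013343} \approx 1.1739 \cdot 10^{-5}$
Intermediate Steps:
$T = - \frac{103055301786}{67109485325}$ ($T = \left(-92636\right) \frac{1}{380950} - \frac{455368}{352327} = - \frac{46318}{190475} - \frac{455368}{352327} = - \frac{103055301786}{67109485325} \approx -1.5356$)
$h = - \frac{67109485325}{21259649801923211}$ ($h = \frac{1}{-316789 - \frac{103055301786}{67109485325}} = \frac{1}{- \frac{21259649801923211}{67109485325}} = - \frac{67109485325}{21259649801923211} \approx -3.1567 \cdot 10^{-6}$)
$\frac{1}{\left(234 - 420\right) \left(-458\right) + h} = \frac{1}{\left(234 - 420\right) \left(-458\right) - \frac{67109485325}{21259649801923211}} = \frac{1}{\left(-186\right) \left(-458\right) - \frac{67109485325}{21259649801923211}} = \frac{1}{85188 - \frac{67109485325}{21259649801923211}} = \frac{1}{\frac{1811067047259125013343}{21259649801923211}} = \frac{21259649801923211}{1811067047259125013343}$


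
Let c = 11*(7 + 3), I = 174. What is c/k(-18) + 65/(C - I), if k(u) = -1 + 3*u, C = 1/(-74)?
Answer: -30564/12877 ≈ -2.3735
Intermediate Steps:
C = -1/74 ≈ -0.013514
c = 110 (c = 11*10 = 110)
c/k(-18) + 65/(C - I) = 110/(-1 + 3*(-18)) + 65/(-1/74 - 1*174) = 110/(-1 - 54) + 65/(-1/74 - 174) = 110/(-55) + 65/(-12877/74) = 110*(-1/55) + 65*(-74/12877) = -2 - 4810/12877 = -30564/12877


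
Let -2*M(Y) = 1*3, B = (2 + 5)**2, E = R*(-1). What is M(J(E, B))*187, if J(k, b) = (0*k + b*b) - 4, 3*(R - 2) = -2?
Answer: -561/2 ≈ -280.50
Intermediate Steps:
R = 4/3 (R = 2 + (1/3)*(-2) = 2 - 2/3 = 4/3 ≈ 1.3333)
E = -4/3 (E = (4/3)*(-1) = -4/3 ≈ -1.3333)
B = 49 (B = 7**2 = 49)
J(k, b) = -4 + b**2 (J(k, b) = (0 + b**2) - 4 = b**2 - 4 = -4 + b**2)
M(Y) = -3/2
M(J(E, B))*187 = -3/2*187 = -561/2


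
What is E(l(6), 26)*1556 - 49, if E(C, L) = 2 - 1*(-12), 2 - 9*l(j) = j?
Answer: 21735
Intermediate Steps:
l(j) = 2/9 - j/9
E(C, L) = 14 (E(C, L) = 2 + 12 = 14)
E(l(6), 26)*1556 - 49 = 14*1556 - 49 = 21784 - 49 = 21735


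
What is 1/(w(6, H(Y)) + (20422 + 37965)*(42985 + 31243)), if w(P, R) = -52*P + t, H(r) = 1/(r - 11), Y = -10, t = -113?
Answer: 1/4333949811 ≈ 2.3074e-10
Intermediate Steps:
H(r) = 1/(-11 + r)
w(P, R) = -113 - 52*P (w(P, R) = -52*P - 113 = -113 - 52*P)
1/(w(6, H(Y)) + (20422 + 37965)*(42985 + 31243)) = 1/((-113 - 52*6) + (20422 + 37965)*(42985 + 31243)) = 1/((-113 - 312) + 58387*74228) = 1/(-425 + 4333950236) = 1/4333949811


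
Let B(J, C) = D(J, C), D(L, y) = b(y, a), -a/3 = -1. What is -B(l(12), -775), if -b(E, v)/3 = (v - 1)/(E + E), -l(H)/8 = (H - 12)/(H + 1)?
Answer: -3/775 ≈ -0.0038710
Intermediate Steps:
l(H) = -8*(-12 + H)/(1 + H) (l(H) = -8*(H - 12)/(H + 1) = -8*(-12 + H)/(1 + H))
a = 3 (a = -3*(-1) = 3)
b(E, v) = -3*(-1 + v)/(2*E) (b(E, v) = -3*(v - 1)/(E + E) = -3*(-1 + v)/(2*E))
D(L, y) = -3/y (D(L, y) = 3*(1 - 1*3)/(2*y) = 3*(1 - 3)/(2*y) = (3/2)*(-2)/y = -3/y)
B(J, C) = -3/C
-B(l(12), -775) = -(-3)/(-775) = -(-3)*(-1)/775 = -1*3/775 = -3/775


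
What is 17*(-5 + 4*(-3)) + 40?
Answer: -249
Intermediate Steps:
17*(-5 + 4*(-3)) + 40 = 17*(-5 - 12) + 40 = 17*(-17) + 40 = -289 + 40 = -249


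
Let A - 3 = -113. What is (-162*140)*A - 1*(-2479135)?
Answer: 4973935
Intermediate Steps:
A = -110 (A = 3 - 113 = -110)
(-162*140)*A - 1*(-2479135) = -162*140*(-110) - 1*(-2479135) = -22680*(-110) + 2479135 = 2494800 + 2479135 = 4973935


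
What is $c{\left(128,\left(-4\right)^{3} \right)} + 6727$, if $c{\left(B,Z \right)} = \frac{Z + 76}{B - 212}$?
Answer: $\frac{47088}{7} \approx 6726.9$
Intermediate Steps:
$c{\left(B,Z \right)} = \frac{76 + Z}{-212 + B}$
$c{\left(128,\left(-4\right)^{3} \right)} + 6727 = \frac{76 + \left(-4\right)^{3}}{-212 + 128} + 6727 = \frac{76 - 64}{-84} + 6727 = \left(- \frac{1}{84}\right) 12 + 6727 = - \frac{1}{7} + 6727 = \frac{47088}{7}$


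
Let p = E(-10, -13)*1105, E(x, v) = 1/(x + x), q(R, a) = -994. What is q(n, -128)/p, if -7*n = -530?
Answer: 3976/221 ≈ 17.991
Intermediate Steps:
n = 530/7 (n = -⅐*(-530) = 530/7 ≈ 75.714)
E(x, v) = 1/(2*x)
p = -221/4 (p = ((½)/(-10))*1105 = ((½)*(-⅒))*1105 = -1/20*1105 = -221/4 ≈ -55.250)
q(n, -128)/p = -994/(-221/4) = -994*(-4/221) = 3976/221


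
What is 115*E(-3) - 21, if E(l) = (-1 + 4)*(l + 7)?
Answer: 1359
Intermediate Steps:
E(l) = 21 + 3*l (E(l) = 3*(7 + l) = 21 + 3*l)
115*E(-3) - 21 = 115*(21 + 3*(-3)) - 21 = 115*(21 - 9) - 21 = 115*12 - 21 = 1380 - 21 = 1359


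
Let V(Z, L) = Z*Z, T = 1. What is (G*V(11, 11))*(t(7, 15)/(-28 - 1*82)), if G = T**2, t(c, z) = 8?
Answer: -44/5 ≈ -8.8000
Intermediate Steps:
V(Z, L) = Z**2
G = 1 (G = 1**2 = 1)
(G*V(11, 11))*(t(7, 15)/(-28 - 1*82)) = (1*11**2)*(8/(-28 - 1*82)) = (1*121)*(8/(-28 - 82)) = 121*(8/(-110)) = 121*(8*(-1/110)) = 121*(-4/55) = -44/5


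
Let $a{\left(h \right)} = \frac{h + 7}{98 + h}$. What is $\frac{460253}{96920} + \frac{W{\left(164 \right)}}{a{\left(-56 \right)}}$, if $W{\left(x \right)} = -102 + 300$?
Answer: $- \frac{111919189}{678440} \approx -164.97$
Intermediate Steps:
$a{\left(h \right)} = \frac{7 + h}{98 + h}$
$W{\left(x \right)} = 198$
$\frac{460253}{96920} + \frac{W{\left(164 \right)}}{a{\left(-56 \right)}} = \frac{460253}{96920} + \frac{198}{\frac{1}{98 - 56} \left(7 - 56\right)} = 460253 \cdot \frac{1}{96920} + \frac{198}{\frac{1}{42} \left(-49\right)} = \frac{460253}{96920} + \frac{198}{\frac{1}{42} \left(-49\right)} = \frac{460253}{96920} + \frac{198}{- \frac{7}{6}} = \frac{460253}{96920} + 198 \left(- \frac{6}{7}\right) = \frac{460253}{96920} - \frac{1188}{7} = - \frac{111919189}{678440}$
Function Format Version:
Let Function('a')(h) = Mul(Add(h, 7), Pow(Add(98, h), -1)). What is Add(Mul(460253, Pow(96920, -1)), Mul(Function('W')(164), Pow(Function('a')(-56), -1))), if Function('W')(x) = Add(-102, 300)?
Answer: Rational(-111919189, 678440) ≈ -164.97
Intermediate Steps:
Function('a')(h) = Mul(Pow(Add(98, h), -1), Add(7, h)) (Function('a')(h) = Mul(Add(7, h), Pow(Add(98, h), -1)) = Mul(Pow(Add(98, h), -1), Add(7, h)))
Function('W')(x) = 198
Add(Mul(460253, Pow(96920, -1)), Mul(Function('W')(164), Pow(Function('a')(-56), -1))) = Add(Mul(460253, Pow(96920, -1)), Mul(198, Pow(Mul(Pow(Add(98, -56), -1), Add(7, -56)), -1))) = Add(Mul(460253, Rational(1, 96920)), Mul(198, Pow(Mul(Pow(42, -1), -49), -1))) = Add(Rational(460253, 96920), Mul(198, Pow(Mul(Rational(1, 42), -49), -1))) = Add(Rational(460253, 96920), Mul(198, Pow(Rational(-7, 6), -1))) = Add(Rational(460253, 96920), Mul(198, Rational(-6, 7))) = Add(Rational(460253, 96920), Rational(-1188, 7)) = Rational(-111919189, 678440)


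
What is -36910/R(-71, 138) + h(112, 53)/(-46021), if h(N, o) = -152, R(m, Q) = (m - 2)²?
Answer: -1697825102/245245909 ≈ -6.9230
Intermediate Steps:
R(m, Q) = (-2 + m)²
-36910/R(-71, 138) + h(112, 53)/(-46021) = -36910/(-2 - 71)² - 152/(-46021) = -36910/((-73)²) - 152*(-1/46021) = -36910/5329 + 152/46021 = -1697825102/245245909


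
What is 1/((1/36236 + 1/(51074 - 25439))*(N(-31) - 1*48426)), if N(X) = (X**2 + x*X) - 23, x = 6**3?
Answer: -232227465/838104566 ≈ -0.27709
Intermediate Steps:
x = 216
N(X) = -23 + X**2 + 216*X (N(X) = (X**2 + 216*X) - 23 = -23 + X**2 + 216*X)
1/((1/36236 + 1/(51074 - 25439))*(N(-31) - 1*48426)) = 1/((1/36236 + 1/(51074 - 25439))*((-23 + (-31)**2 + 216*(-31)) - 1*48426)) = 1/((1/36236 + 1/25635)*((-23 + 961 - 6696) - 48426)) = 1/((1/36236 + 1/25635)*(-5758 - 48426)) = 1/((61871/928909860)*(-54184)) = (928909860/61871)*(-1/54184) = -232227465/838104566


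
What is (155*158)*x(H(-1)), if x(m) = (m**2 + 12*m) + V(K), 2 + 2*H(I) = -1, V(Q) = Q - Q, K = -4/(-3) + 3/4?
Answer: -771435/2 ≈ -3.8572e+5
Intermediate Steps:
K = 25/12 (K = -4*(-1/3) + 3*(1/4) = 4/3 + 3/4 = 25/12 ≈ 2.0833)
V(Q) = 0
H(I) = -3/2 (H(I) = -1 + (1/2)*(-1) = -1 - 1/2 = -3/2)
x(m) = m**2 + 12*m (x(m) = (m**2 + 12*m) + 0 = m**2 + 12*m)
(155*158)*x(H(-1)) = (155*158)*(-3*(12 - 3/2)/2) = 24490*(-3/2*21/2) = 24490*(-63/4) = -771435/2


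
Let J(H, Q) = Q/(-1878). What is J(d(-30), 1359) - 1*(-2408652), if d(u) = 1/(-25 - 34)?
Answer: 1507815699/626 ≈ 2.4087e+6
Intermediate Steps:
d(u) = -1/59 (d(u) = 1/(-59) = -1/59)
J(H, Q) = -Q/1878 (J(H, Q) = Q*(-1/1878) = -Q/1878)
J(d(-30), 1359) - 1*(-2408652) = -1/1878*1359 - 1*(-2408652) = -453/626 + 2408652 = 1507815699/626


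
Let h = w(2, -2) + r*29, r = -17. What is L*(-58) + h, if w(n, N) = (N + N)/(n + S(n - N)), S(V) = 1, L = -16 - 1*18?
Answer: 4433/3 ≈ 1477.7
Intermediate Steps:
L = -34 (L = -16 - 18 = -34)
w(n, N) = 2*N/(1 + n) (w(n, N) = (N + N)/(n + 1) = (2*N)/(1 + n) = 2*N/(1 + n))
h = -1483/3 (h = 2*(-2)/(1 + 2) - 17*29 = 2*(-2)/3 - 493 = 2*(-2)*(⅓) - 493 = -4/3 - 493 = -1483/3 ≈ -494.33)
L*(-58) + h = -34*(-58) - 1483/3 = 1972 - 1483/3 = 4433/3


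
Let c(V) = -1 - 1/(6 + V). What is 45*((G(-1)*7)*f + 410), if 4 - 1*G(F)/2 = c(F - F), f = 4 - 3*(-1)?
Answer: 41235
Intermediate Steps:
f = 7 (f = 4 + 3 = 7)
G(F) = 31/3 (G(F) = 8 - 2*(-7 - (F - F))/(6 + (F - F)) = 8 - 2*(-7 - 1*0)/(6 + 0) = 8 - 2*(-7 + 0)/6 = 8 - (-7)/3 = 8 - 2*(-7/6) = 8 + 7/3 = 31/3)
45*((G(-1)*7)*f + 410) = 45*(((31/3)*7)*7 + 410) = 45*((217/3)*7 + 410) = 45*(1519/3 + 410) = 45*(2749/3) = 41235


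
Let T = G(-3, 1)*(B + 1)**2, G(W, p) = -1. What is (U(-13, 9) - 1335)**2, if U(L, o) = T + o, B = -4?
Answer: 1782225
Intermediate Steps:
T = -9 (T = -(-4 + 1)**2 = -1*(-3)**2 = -1*9 = -9)
U(L, o) = -9 + o
(U(-13, 9) - 1335)**2 = ((-9 + 9) - 1335)**2 = (0 - 1335)**2 = (-1335)**2 = 1782225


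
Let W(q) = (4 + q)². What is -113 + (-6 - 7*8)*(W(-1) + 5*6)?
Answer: -2531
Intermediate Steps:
-113 + (-6 - 7*8)*(W(-1) + 5*6) = -113 + (-6 - 7*8)*((4 - 1)² + 5*6) = -113 + (-6 - 56)*(3² + 30) = -113 - 62*(9 + 30) = -113 - 62*39 = -113 - 2418 = -2531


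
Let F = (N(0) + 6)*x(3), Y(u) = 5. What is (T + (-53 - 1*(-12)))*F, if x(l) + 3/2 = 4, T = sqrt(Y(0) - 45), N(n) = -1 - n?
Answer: -1025/2 + 25*I*sqrt(10) ≈ -512.5 + 79.057*I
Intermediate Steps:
T = 2*I*sqrt(10) (T = sqrt(5 - 45) = sqrt(-40) = 2*I*sqrt(10) ≈ 6.3246*I)
x(l) = 5/2 (x(l) = -3/2 + 4 = 5/2)
F = 25/2 (F = ((-1 - 1*0) + 6)*(5/2) = ((-1 + 0) + 6)*(5/2) = (-1 + 6)*(5/2) = 5*(5/2) = 25/2 ≈ 12.500)
(T + (-53 - 1*(-12)))*F = (2*I*sqrt(10) + (-53 - 1*(-12)))*(25/2) = (2*I*sqrt(10) + (-53 + 12))*(25/2) = (2*I*sqrt(10) - 41)*(25/2) = (-41 + 2*I*sqrt(10))*(25/2) = -1025/2 + 25*I*sqrt(10)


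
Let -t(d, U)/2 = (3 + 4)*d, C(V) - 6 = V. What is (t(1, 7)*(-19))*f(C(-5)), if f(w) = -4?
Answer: -1064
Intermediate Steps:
C(V) = 6 + V
t(d, U) = -14*d (t(d, U) = -2*(3 + 4)*d = -14*d)
(t(1, 7)*(-19))*f(C(-5)) = (-14*1*(-19))*(-4) = -14*(-19)*(-4) = 266*(-4) = -1064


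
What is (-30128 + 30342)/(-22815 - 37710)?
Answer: -214/60525 ≈ -0.0035357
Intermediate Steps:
(-30128 + 30342)/(-22815 - 37710) = 214/(-60525) = 214*(-1/60525) = -214/60525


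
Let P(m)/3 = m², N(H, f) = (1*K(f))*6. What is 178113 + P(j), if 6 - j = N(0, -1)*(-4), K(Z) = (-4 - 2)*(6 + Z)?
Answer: 1707501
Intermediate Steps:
K(Z) = -36 - 6*Z (K(Z) = -6*(6 + Z) = -36 - 6*Z)
N(H, f) = -216 - 36*f (N(H, f) = (1*(-36 - 6*f))*6 = (-36 - 6*f)*6 = -216 - 36*f)
j = -714 (j = 6 - (-216 - 36*(-1))*(-4) = 6 - (-216 + 36)*(-4) = 6 - (-180)*(-4) = 6 - 1*720 = 6 - 720 = -714)
P(m) = 3*m²
178113 + P(j) = 178113 + 3*(-714)² = 178113 + 3*509796 = 178113 + 1529388 = 1707501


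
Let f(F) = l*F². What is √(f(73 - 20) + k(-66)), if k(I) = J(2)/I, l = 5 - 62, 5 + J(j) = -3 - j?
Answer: 2*I*√43590723/33 ≈ 400.14*I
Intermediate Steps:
J(j) = -8 - j (J(j) = -5 + (-3 - j) = -8 - j)
l = -57
f(F) = -57*F²
k(I) = -10/I (k(I) = (-8 - 1*2)/I = (-8 - 2)/I = -10/I)
√(f(73 - 20) + k(-66)) = √(-57*(73 - 20)² - 10/(-66)) = √(-57*53² - 10*(-1/66)) = √(-57*2809 + 5/33) = √(-160113 + 5/33) = √(-5283724/33) = 2*I*√43590723/33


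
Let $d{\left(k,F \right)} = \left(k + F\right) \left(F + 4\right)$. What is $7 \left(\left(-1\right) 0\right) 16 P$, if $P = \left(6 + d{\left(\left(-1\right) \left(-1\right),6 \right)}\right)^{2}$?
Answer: $0$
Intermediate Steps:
$d{\left(k,F \right)} = \left(4 + F\right) \left(F + k\right)$ ($d{\left(k,F \right)} = \left(F + k\right) \left(4 + F\right) = \left(4 + F\right) \left(F + k\right)$)
$P = 5776$ ($P = \left(6 + \left(6^{2} + 4 \cdot 6 + 4 \left(\left(-1\right) \left(-1\right)\right) + 6 \left(\left(-1\right) \left(-1\right)\right)\right)\right)^{2} = \left(6 + \left(36 + 24 + 4 \cdot 1 + 6 \cdot 1\right)\right)^{2} = \left(6 + \left(36 + 24 + 4 + 6\right)\right)^{2} = \left(6 + 70\right)^{2} = 76^{2} = 5776$)
$7 \left(\left(-1\right) 0\right) 16 P = 7 \left(\left(-1\right) 0\right) 16 \cdot 5776 = 7 \cdot 0 \cdot 16 \cdot 5776 = 0 \cdot 16 \cdot 5776 = 0 \cdot 5776 = 0$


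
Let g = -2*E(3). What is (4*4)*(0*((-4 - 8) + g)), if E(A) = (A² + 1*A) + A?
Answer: 0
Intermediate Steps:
E(A) = A² + 2*A (E(A) = (A² + A) + A = (A + A²) + A = A² + 2*A)
g = -30 (g = -6*(2 + 3) = -6*5 = -2*15 = -30)
(4*4)*(0*((-4 - 8) + g)) = (4*4)*(0*((-4 - 8) - 30)) = 16*(0*(-12 - 30)) = 16*(0*(-42)) = 16*0 = 0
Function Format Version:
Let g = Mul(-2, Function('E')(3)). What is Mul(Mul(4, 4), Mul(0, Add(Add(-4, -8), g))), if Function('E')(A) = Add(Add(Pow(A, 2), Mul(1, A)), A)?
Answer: 0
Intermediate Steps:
Function('E')(A) = Add(Pow(A, 2), Mul(2, A)) (Function('E')(A) = Add(Add(Pow(A, 2), A), A) = Add(Add(A, Pow(A, 2)), A) = Add(Pow(A, 2), Mul(2, A)))
g = -30 (g = Mul(-2, Mul(3, Add(2, 3))) = Mul(-2, Mul(3, 5)) = Mul(-2, 15) = -30)
Mul(Mul(4, 4), Mul(0, Add(Add(-4, -8), g))) = Mul(Mul(4, 4), Mul(0, Add(Add(-4, -8), -30))) = Mul(16, Mul(0, Add(-12, -30))) = Mul(16, Mul(0, -42)) = Mul(16, 0) = 0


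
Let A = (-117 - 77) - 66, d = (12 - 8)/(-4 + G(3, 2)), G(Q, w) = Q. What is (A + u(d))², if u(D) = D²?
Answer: 59536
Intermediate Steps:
d = -4 (d = (12 - 8)/(-4 + 3) = 4/(-1) = 4*(-1) = -4)
A = -260 (A = -194 - 66 = -260)
(A + u(d))² = (-260 + (-4)²)² = (-260 + 16)² = (-244)² = 59536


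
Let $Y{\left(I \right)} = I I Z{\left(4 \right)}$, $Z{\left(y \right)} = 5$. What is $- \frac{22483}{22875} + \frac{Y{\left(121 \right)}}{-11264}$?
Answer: $- \frac{175255717}{23424000} \approx -7.4819$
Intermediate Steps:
$Y{\left(I \right)} = 5 I^{2}$ ($Y{\left(I \right)} = I I 5 = I^{2} \cdot 5 = 5 I^{2}$)
$- \frac{22483}{22875} + \frac{Y{\left(121 \right)}}{-11264} = - \frac{22483}{22875} + \frac{5 \cdot 121^{2}}{-11264} = \left(-22483\right) \frac{1}{22875} + 5 \cdot 14641 \left(- \frac{1}{11264}\right) = - \frac{22483}{22875} + 73205 \left(- \frac{1}{11264}\right) = - \frac{22483}{22875} - \frac{6655}{1024} = - \frac{175255717}{23424000}$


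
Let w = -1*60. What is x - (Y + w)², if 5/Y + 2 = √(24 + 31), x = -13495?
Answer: -44404370/2601 + 30500*√55/2601 ≈ -16985.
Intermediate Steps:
w = -60
Y = 5/(-2 + √55) (Y = 5/(-2 + √(24 + 31)) = 5/(-2 + √55) ≈ 0.92316)
x - (Y + w)² = -13495 - ((10/51 + 5*√55/51) - 60)² = -13495 - (-3050/51 + 5*√55/51)²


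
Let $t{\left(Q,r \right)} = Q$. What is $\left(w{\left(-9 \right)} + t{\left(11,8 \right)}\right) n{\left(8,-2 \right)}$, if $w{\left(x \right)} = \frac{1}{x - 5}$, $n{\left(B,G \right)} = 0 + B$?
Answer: $\frac{612}{7} \approx 87.429$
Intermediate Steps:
$n{\left(B,G \right)} = B$
$w{\left(x \right)} = \frac{1}{-5 + x}$
$\left(w{\left(-9 \right)} + t{\left(11,8 \right)}\right) n{\left(8,-2 \right)} = \left(\frac{1}{-5 - 9} + 11\right) 8 = \left(\frac{1}{-14} + 11\right) 8 = \left(- \frac{1}{14} + 11\right) 8 = \frac{153}{14} \cdot 8 = \frac{612}{7}$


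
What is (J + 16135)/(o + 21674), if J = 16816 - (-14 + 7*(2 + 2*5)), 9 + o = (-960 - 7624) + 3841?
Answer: 32881/16922 ≈ 1.9431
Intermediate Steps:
o = -4752 (o = -9 + ((-960 - 7624) + 3841) = -9 + (-8584 + 3841) = -9 - 4743 = -4752)
J = 16746 (J = 16816 - (-14 + 7*(2 + 10)) = 16816 - (-14 + 7*12) = 16816 - (-14 + 84) = 16816 - 1*70 = 16816 - 70 = 16746)
(J + 16135)/(o + 21674) = (16746 + 16135)/(-4752 + 21674) = 32881/16922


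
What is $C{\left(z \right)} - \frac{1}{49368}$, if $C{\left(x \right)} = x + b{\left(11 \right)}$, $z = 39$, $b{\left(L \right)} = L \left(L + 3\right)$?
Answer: $\frac{9528023}{49368} \approx 193.0$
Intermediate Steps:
$b{\left(L \right)} = L \left(3 + L\right)$
$C{\left(x \right)} = 154 + x$ ($C{\left(x \right)} = x + 11 \left(3 + 11\right) = x + 11 \cdot 14 = x + 154 = 154 + x$)
$C{\left(z \right)} - \frac{1}{49368} = \left(154 + 39\right) - \frac{1}{49368} = 193 - \frac{1}{49368} = \frac{9528023}{49368}$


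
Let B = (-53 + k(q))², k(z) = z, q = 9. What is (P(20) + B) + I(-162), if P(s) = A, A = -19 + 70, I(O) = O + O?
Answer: 1663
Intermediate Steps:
I(O) = 2*O
A = 51
P(s) = 51
B = 1936 (B = (-53 + 9)² = (-44)² = 1936)
(P(20) + B) + I(-162) = (51 + 1936) + 2*(-162) = 1987 - 324 = 1663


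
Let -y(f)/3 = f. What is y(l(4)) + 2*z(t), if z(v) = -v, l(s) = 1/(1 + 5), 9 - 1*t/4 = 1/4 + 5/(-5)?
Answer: -157/2 ≈ -78.500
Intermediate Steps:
t = 39 (t = 36 - 4*(1/4 + 5/(-5)) = 36 - 4*(1*(¼) + 5*(-⅕)) = 36 - 4*(¼ - 1) = 36 - 4*(-¾) = 36 + 3 = 39)
l(s) = ⅙ (l(s) = 1/6 = ⅙)
y(f) = -3*f
y(l(4)) + 2*z(t) = -3*⅙ + 2*(-1*39) = -½ + 2*(-39) = -½ - 78 = -157/2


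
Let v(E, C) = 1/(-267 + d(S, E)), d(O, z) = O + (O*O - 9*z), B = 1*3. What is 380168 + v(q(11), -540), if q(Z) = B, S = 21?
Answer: 63868225/168 ≈ 3.8017e+5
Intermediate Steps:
B = 3
d(O, z) = O + O² - 9*z (d(O, z) = O + (O² - 9*z) = O + O² - 9*z)
q(Z) = 3
v(E, C) = 1/(195 - 9*E) (v(E, C) = 1/(-267 + (21 + 21² - 9*E)) = 1/(-267 + (21 + 441 - 9*E)) = 1/(-267 + (462 - 9*E)) = 1/(195 - 9*E))
380168 + v(q(11), -540) = 380168 + 1/(3*(65 - 3*3)) = 380168 + 1/(3*(65 - 9)) = 380168 + (⅓)/56 = 380168 + (⅓)*(1/56) = 380168 + 1/168 = 63868225/168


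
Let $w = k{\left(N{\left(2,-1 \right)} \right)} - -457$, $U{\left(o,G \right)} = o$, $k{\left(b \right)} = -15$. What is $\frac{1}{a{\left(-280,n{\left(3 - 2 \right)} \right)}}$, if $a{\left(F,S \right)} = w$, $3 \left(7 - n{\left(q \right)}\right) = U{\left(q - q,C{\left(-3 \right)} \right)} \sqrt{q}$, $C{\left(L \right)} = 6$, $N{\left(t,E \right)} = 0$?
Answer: $\frac{1}{442} \approx 0.0022624$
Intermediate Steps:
$n{\left(q \right)} = 7$ ($n{\left(q \right)} = 7 - \frac{\left(q - q\right) \sqrt{q}}{3} = 7 - \frac{0 \sqrt{q}}{3} = 7 - 0 = 7 + 0 = 7$)
$w = 442$ ($w = -15 - -457 = -15 + 457 = 442$)
$a{\left(F,S \right)} = 442$
$\frac{1}{a{\left(-280,n{\left(3 - 2 \right)} \right)}} = \frac{1}{442}$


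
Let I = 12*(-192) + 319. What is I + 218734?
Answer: 216749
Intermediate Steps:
I = -1985 (I = -2304 + 319 = -1985)
I + 218734 = -1985 + 218734 = 216749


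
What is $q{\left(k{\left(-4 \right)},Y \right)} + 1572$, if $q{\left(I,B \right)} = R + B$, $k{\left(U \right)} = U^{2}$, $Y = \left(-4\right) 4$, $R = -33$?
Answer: $1523$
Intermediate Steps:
$Y = -16$
$q{\left(I,B \right)} = -33 + B$
$q{\left(k{\left(-4 \right)},Y \right)} + 1572 = \left(-33 - 16\right) + 1572 = -49 + 1572 = 1523$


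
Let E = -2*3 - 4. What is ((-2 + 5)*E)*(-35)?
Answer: 1050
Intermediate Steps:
E = -10 (E = -6 - 4 = -10)
((-2 + 5)*E)*(-35) = ((-2 + 5)*(-10))*(-35) = (3*(-10))*(-35) = -30*(-35) = 1050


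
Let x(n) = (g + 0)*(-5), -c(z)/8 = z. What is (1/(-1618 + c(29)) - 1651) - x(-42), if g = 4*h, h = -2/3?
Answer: -9237053/5550 ≈ -1664.3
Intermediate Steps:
h = -⅔ (h = -2*⅓ = -⅔ ≈ -0.66667)
c(z) = -8*z
g = -8/3 (g = 4*(-⅔) = -8/3 ≈ -2.6667)
x(n) = 40/3 (x(n) = (-8/3 + 0)*(-5) = -8/3*(-5) = 40/3)
(1/(-1618 + c(29)) - 1651) - x(-42) = (1/(-1618 - 8*29) - 1651) - 1*40/3 = (1/(-1618 - 232) - 1651) - 40/3 = (1/(-1850) - 1651) - 40/3 = (-1/1850 - 1651) - 40/3 = -3054351/1850 - 40/3 = -9237053/5550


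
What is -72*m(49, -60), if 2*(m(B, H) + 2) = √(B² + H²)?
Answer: 144 - 36*√6001 ≈ -2644.8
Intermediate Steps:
m(B, H) = -2 + √(B² + H²)/2
-72*m(49, -60) = -72*(-2 + √(49² + (-60)²)/2) = -72*(-2 + √(2401 + 3600)/2) = -72*(-2 + √6001/2) = 144 - 36*√6001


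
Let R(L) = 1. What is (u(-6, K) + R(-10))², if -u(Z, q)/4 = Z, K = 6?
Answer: 625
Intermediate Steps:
u(Z, q) = -4*Z
(u(-6, K) + R(-10))² = (-4*(-6) + 1)² = (24 + 1)² = 25² = 625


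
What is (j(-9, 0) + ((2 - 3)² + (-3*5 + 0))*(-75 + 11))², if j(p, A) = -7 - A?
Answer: 790321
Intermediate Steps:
(j(-9, 0) + ((2 - 3)² + (-3*5 + 0))*(-75 + 11))² = ((-7 - 1*0) + ((2 - 3)² + (-3*5 + 0))*(-75 + 11))² = ((-7 + 0) + ((-1)² + (-15 + 0))*(-64))² = (-7 + (1 - 15)*(-64))² = (-7 - 14*(-64))² = (-7 + 896)² = 889² = 790321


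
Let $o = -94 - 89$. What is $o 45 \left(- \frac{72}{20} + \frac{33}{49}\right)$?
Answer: $\frac{1180899}{49} \approx 24100.0$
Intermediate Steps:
$o = -183$
$o 45 \left(- \frac{72}{20} + \frac{33}{49}\right) = \left(-183\right) 45 \left(- \frac{72}{20} + \frac{33}{49}\right) = - 8235 \left(\left(-72\right) \frac{1}{20} + 33 \cdot \frac{1}{49}\right) = - 8235 \left(- \frac{18}{5} + \frac{33}{49}\right) = \left(-8235\right) \left(- \frac{717}{245}\right) = \frac{1180899}{49}$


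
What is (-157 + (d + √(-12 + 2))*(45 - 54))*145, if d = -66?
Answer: 63365 - 1305*I*√10 ≈ 63365.0 - 4126.8*I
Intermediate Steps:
(-157 + (d + √(-12 + 2))*(45 - 54))*145 = (-157 + (-66 + √(-12 + 2))*(45 - 54))*145 = (-157 + (-66 + √(-10))*(-9))*145 = (-157 + (-66 + I*√10)*(-9))*145 = (-157 + (594 - 9*I*√10))*145 = (437 - 9*I*√10)*145 = 63365 - 1305*I*√10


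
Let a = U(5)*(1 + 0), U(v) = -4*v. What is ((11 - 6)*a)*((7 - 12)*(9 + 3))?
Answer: 6000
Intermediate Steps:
a = -20 (a = (-4*5)*(1 + 0) = -20*1 = -20)
((11 - 6)*a)*((7 - 12)*(9 + 3)) = ((11 - 6)*(-20))*((7 - 12)*(9 + 3)) = (5*(-20))*(-5*12) = -100*(-60) = 6000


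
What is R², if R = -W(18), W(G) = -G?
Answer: 324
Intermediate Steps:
R = 18 (R = -(-1)*18 = -1*(-18) = 18)
R² = 18² = 324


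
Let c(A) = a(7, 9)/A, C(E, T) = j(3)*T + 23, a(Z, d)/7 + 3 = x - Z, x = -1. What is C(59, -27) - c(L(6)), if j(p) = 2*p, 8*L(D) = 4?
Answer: 15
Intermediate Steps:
L(D) = ½ (L(D) = (⅛)*4 = ½)
a(Z, d) = -28 - 7*Z (a(Z, d) = -21 + 7*(-1 - Z) = -21 + (-7 - 7*Z) = -28 - 7*Z)
C(E, T) = 23 + 6*T (C(E, T) = (2*3)*T + 23 = 6*T + 23 = 23 + 6*T)
c(A) = -77/A (c(A) = (-28 - 7*7)/A = (-28 - 49)/A = -77/A)
C(59, -27) - c(L(6)) = (23 + 6*(-27)) - (-77)/½ = (23 - 162) - (-77)*2 = -139 - 1*(-154) = -139 + 154 = 15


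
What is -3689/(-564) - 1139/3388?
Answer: 740996/119427 ≈ 6.2046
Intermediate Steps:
-3689/(-564) - 1139/3388 = -3689*(-1/564) - 1139*1/3388 = 3689/564 - 1139/3388 = 740996/119427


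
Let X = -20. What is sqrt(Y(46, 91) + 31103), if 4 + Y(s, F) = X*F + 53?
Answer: 2*sqrt(7333) ≈ 171.27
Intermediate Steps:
Y(s, F) = 49 - 20*F (Y(s, F) = -4 + (-20*F + 53) = -4 + (53 - 20*F) = 49 - 20*F)
sqrt(Y(46, 91) + 31103) = sqrt((49 - 20*91) + 31103) = sqrt((49 - 1820) + 31103) = sqrt(-1771 + 31103) = sqrt(29332) = 2*sqrt(7333)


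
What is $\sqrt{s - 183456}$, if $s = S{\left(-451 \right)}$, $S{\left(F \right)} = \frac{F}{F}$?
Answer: $i \sqrt{183455} \approx 428.32 i$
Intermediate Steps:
$S{\left(F \right)} = 1$
$s = 1$
$\sqrt{s - 183456} = \sqrt{1 - 183456} = \sqrt{-183455} = i \sqrt{183455}$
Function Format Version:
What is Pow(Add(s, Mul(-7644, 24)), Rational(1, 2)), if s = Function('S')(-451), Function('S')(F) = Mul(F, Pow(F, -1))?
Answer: Mul(I, Pow(183455, Rational(1, 2))) ≈ Mul(428.32, I)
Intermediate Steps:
Function('S')(F) = 1
s = 1
Pow(Add(s, Mul(-7644, 24)), Rational(1, 2)) = Pow(Add(1, Mul(-7644, 24)), Rational(1, 2)) = Pow(Add(1, -183456), Rational(1, 2)) = Pow(-183455, Rational(1, 2)) = Mul(I, Pow(183455, Rational(1, 2)))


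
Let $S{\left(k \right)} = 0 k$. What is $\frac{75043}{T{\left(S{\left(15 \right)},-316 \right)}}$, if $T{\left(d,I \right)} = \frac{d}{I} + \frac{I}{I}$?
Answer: $75043$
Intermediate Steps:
$S{\left(k \right)} = 0$
$T{\left(d,I \right)} = 1 + \frac{d}{I}$ ($T{\left(d,I \right)} = \frac{d}{I} + 1 = 1 + \frac{d}{I}$)
$\frac{75043}{T{\left(S{\left(15 \right)},-316 \right)}} = \frac{75043}{\frac{1}{-316} \left(-316 + 0\right)} = \frac{75043}{\left(- \frac{1}{316}\right) \left(-316\right)} = \frac{75043}{1} = 75043 \cdot 1 = 75043$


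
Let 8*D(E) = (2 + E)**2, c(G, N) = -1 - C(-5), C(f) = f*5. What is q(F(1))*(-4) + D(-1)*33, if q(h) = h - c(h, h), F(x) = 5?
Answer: 641/8 ≈ 80.125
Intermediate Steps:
C(f) = 5*f
c(G, N) = 24 (c(G, N) = -1 - 5*(-5) = -1 - 1*(-25) = -1 + 25 = 24)
D(E) = (2 + E)**2/8
q(h) = -24 + h (q(h) = h - 1*24 = h - 24 = -24 + h)
q(F(1))*(-4) + D(-1)*33 = (-24 + 5)*(-4) + ((2 - 1)**2/8)*33 = -19*(-4) + ((1/8)*1**2)*33 = 76 + ((1/8)*1)*33 = 76 + (1/8)*33 = 76 + 33/8 = 641/8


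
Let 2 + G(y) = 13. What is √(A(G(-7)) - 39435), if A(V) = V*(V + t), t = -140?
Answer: I*√40854 ≈ 202.12*I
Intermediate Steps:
G(y) = 11 (G(y) = -2 + 13 = 11)
A(V) = V*(-140 + V) (A(V) = V*(V - 140) = V*(-140 + V))
√(A(G(-7)) - 39435) = √(11*(-140 + 11) - 39435) = √(11*(-129) - 39435) = √(-1419 - 39435) = √(-40854) = I*√40854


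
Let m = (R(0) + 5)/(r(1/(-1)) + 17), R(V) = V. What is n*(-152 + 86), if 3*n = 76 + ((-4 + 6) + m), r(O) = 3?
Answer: -3443/2 ≈ -1721.5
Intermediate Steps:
m = 1/4 (m = (0 + 5)/(3 + 17) = 5/20 = 5*(1/20) = 1/4 ≈ 0.25000)
n = 313/12 (n = (76 + ((-4 + 6) + 1/4))/3 = (76 + (2 + 1/4))/3 = (76 + 9/4)/3 = (1/3)*(313/4) = 313/12 ≈ 26.083)
n*(-152 + 86) = 313*(-152 + 86)/12 = (313/12)*(-66) = -3443/2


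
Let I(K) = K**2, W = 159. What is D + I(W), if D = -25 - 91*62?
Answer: 19614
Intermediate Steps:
D = -5667 (D = -25 - 5642 = -5667)
D + I(W) = -5667 + 159**2 = -5667 + 25281 = 19614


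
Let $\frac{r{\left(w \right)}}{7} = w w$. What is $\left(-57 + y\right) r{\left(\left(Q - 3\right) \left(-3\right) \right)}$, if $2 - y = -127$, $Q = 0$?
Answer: $40824$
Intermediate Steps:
$y = 129$ ($y = 2 - -127 = 2 + 127 = 129$)
$r{\left(w \right)} = 7 w^{2}$ ($r{\left(w \right)} = 7 w w = 7 w^{2}$)
$\left(-57 + y\right) r{\left(\left(Q - 3\right) \left(-3\right) \right)} = \left(-57 + 129\right) 7 \left(\left(0 - 3\right) \left(-3\right)\right)^{2} = 72 \cdot 7 \left(\left(-3\right) \left(-3\right)\right)^{2} = 72 \cdot 7 \cdot 9^{2} = 72 \cdot 7 \cdot 81 = 72 \cdot 567 = 40824$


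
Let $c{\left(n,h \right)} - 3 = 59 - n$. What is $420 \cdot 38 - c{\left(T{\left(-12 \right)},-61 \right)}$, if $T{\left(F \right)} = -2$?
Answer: $15896$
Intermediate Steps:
$c{\left(n,h \right)} = 62 - n$ ($c{\left(n,h \right)} = 3 - \left(-59 + n\right) = 62 - n$)
$420 \cdot 38 - c{\left(T{\left(-12 \right)},-61 \right)} = 420 \cdot 38 - \left(62 - -2\right) = 15960 - \left(62 + 2\right) = 15960 - 64 = 15896$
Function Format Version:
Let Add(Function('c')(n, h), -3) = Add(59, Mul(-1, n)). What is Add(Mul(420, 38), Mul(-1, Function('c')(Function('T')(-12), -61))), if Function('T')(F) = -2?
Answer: 15896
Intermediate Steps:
Function('c')(n, h) = Add(62, Mul(-1, n)) (Function('c')(n, h) = Add(3, Add(59, Mul(-1, n))) = Add(62, Mul(-1, n)))
Add(Mul(420, 38), Mul(-1, Function('c')(Function('T')(-12), -61))) = Add(Mul(420, 38), Mul(-1, Add(62, Mul(-1, -2)))) = Add(15960, Mul(-1, Add(62, 2))) = Add(15960, Mul(-1, 64)) = Add(15960, -64) = 15896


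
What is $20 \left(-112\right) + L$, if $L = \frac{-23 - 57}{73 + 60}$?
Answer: $- \frac{298000}{133} \approx -2240.6$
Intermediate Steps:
$L = - \frac{80}{133} \approx -0.6015$
$20 \left(-112\right) + L = 20 \left(-112\right) - \frac{80}{133} = -2240 - \frac{80}{133} = - \frac{298000}{133}$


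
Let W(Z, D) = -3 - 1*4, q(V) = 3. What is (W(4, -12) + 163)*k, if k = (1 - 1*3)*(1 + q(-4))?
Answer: -1248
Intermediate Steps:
W(Z, D) = -7 (W(Z, D) = -3 - 4 = -7)
k = -8 (k = (1 - 1*3)*(1 + 3) = (1 - 3)*4 = -2*4 = -8)
(W(4, -12) + 163)*k = (-7 + 163)*(-8) = 156*(-8) = -1248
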